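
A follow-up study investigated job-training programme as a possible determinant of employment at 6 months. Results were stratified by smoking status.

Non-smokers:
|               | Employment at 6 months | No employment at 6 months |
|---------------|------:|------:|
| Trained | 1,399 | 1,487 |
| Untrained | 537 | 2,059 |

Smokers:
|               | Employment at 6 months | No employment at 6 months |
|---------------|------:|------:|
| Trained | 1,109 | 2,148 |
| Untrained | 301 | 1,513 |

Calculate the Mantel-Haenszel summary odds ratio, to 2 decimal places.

3.13

OR_MH = Σ(aᵢdᵢ/nᵢ) / Σ(bᵢcᵢ/nᵢ), where nᵢ is the stratum total.
Stratum 1 (Non-smokers): n = 5482; a·d/n = 1399·2059/5482 = 525.4544; b·c/n = 1487·537/5482 = 145.6620
Stratum 2 (Smokers): n = 5071; a·d/n = 1109·1513/5071 = 330.8848; b·c/n = 2148·301/5071 = 127.4991
OR_MH = (525.4544 + 330.8848) / (145.6620 + 127.4991) = 856.3392 / 273.1611 = 3.13492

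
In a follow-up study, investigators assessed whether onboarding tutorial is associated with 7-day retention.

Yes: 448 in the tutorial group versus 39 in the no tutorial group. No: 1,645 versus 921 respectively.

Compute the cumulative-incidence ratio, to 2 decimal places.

5.27

From the description: a = 448, b = 1645, c = 39, d = 921.
Risk in exposed = 448/2093 = 0.21405; risk in unexposed = 39/960 = 0.04063.
RR = 0.21405 / 0.04063 = 5.26884
The risk among the exposed is 5.27 times that among the unexposed.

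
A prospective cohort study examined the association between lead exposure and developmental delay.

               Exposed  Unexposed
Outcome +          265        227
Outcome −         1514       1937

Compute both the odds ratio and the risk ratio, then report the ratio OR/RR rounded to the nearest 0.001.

Reading the table with exposure as columns: a = 265 (Exposed, case), b = 1514 (Exposed, non-case), c = 227 (Unexposed, case), d = 1937.
OR = (265·1937)/(1514·227) = 513305/343678 = 1.49356
Risk in exposed = 265/1779 = 0.14896; risk in unexposed = 227/2164 = 0.10490; RR = 1.42004
OR/RR = 1.49356 / 1.42004 = 1.05177
The outcome is not rare, so the OR lies further from 1 than the RR.

1.052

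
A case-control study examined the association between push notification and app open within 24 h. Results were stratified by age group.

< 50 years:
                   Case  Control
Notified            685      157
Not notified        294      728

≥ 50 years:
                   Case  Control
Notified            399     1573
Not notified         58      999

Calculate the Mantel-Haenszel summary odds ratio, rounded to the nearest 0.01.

7.27

OR_MH = Σ(aᵢdᵢ/nᵢ) / Σ(bᵢcᵢ/nᵢ), where nᵢ is the stratum total.
Stratum 1 (< 50 years): n = 1864; a·d/n = 685·728/1864 = 267.5322; b·c/n = 157·294/1864 = 24.7629
Stratum 2 (≥ 50 years): n = 3029; a·d/n = 399·999/3029 = 131.5949; b·c/n = 1573·58/3029 = 30.1202
OR_MH = (267.5322 + 131.5949) / (24.7629 + 30.1202) = 399.1271 / 54.8830 = 7.27232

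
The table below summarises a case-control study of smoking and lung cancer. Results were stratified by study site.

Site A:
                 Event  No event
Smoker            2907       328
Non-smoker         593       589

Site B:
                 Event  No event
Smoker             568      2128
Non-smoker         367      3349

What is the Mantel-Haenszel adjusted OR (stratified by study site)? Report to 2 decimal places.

4.13

OR_MH = Σ(aᵢdᵢ/nᵢ) / Σ(bᵢcᵢ/nᵢ), where nᵢ is the stratum total.
Stratum 1 (Site A): n = 4417; a·d/n = 2907·589/4417 = 387.6439; b·c/n = 328·593/4417 = 44.0353
Stratum 2 (Site B): n = 6412; a·d/n = 568·3349/6412 = 296.6675; b·c/n = 2128·367/6412 = 121.7991
OR_MH = (387.6439 + 296.6675) / (44.0353 + 121.7991) = 684.3114 / 165.8344 = 4.12647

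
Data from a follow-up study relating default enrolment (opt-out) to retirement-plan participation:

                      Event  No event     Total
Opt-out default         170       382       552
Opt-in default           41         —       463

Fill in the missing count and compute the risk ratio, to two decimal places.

3.48

The missing cell is in the unexposed row: 463 − 41 = 422.
So a = 170, b = 382, c = 41, d = 422.
RR = [a/(a+b)] / [c/(c+d)] = (170/552) / (41/463) = 0.30797/0.08855 = 3.47782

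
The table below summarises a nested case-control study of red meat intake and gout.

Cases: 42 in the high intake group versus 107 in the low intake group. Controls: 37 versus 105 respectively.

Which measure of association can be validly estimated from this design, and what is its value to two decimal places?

1.11

From the description: a = 42, b = 37, c = 107, d = 105.
This is a nested case-control study: participants were sampled on outcome status, so risks in the source population cannot be estimated directly — relative risk is not valid here. The odds ratio is the appropriate measure.
OR = (a·d)/(b·c) = (42 × 105) / (37 × 107) = 4410 / 3959 = 1.11392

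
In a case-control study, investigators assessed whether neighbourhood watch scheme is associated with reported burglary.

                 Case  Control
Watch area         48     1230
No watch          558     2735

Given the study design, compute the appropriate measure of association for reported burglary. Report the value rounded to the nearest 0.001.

0.191

Cells: a = 48, b = 1230, c = 558, d = 2735.
This is a case-control study: participants were sampled on outcome status, so risks in the source population cannot be estimated directly — relative risk is not valid here. The odds ratio is the appropriate measure.
OR = (a·d)/(b·c) = (48 × 2735) / (1230 × 558) = 131280 / 686340 = 0.19128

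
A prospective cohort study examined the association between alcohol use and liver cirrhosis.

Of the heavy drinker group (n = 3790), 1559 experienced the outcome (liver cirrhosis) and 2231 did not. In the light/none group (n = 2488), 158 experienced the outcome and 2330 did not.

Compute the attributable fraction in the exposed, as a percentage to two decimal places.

84.56

From the description: a = 1559, b = 2231, c = 158, d = 2330.
Risk in exposed = 1559/3790 = 0.41135; risk in unexposed = 158/2488 = 0.06350.
RR = 0.41135/0.06350 = 6.47739
AR% = (RR − 1)/RR × 100 = (6.47739 − 1)/6.47739 × 100 = 84.5617%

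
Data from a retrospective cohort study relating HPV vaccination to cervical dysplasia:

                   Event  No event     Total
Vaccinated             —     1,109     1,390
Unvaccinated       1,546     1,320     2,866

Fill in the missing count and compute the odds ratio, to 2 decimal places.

The missing cell is in the exposed row: 1390 − 1109 = 281.
So a = 281, b = 1109, c = 1546, d = 1320.
OR = (a·d)/(b·c) = (281 × 1320) / (1109 × 1546) = 370920 / 1714514 = 0.21634

0.22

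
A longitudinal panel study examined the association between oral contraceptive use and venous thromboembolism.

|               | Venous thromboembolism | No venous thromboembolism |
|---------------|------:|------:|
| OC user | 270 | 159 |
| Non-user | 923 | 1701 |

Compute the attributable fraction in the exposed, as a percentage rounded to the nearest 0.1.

Cells: a = 270, b = 159, c = 923, d = 1701.
Risk in exposed = 270/429 = 0.62937; risk in unexposed = 923/2624 = 0.35175.
RR = 0.62937/0.35175 = 1.78924
AR% = (RR − 1)/RR × 100 = (1.78924 − 1)/1.78924 × 100 = 44.1103%

44.1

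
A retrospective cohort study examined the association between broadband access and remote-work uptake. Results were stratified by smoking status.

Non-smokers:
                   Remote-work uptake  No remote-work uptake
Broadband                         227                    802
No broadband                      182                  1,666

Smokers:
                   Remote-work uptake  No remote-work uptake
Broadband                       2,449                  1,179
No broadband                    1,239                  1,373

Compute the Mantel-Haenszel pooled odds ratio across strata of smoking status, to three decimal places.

OR_MH = Σ(aᵢdᵢ/nᵢ) / Σ(bᵢcᵢ/nᵢ), where nᵢ is the stratum total.
Stratum 1 (Non-smokers): n = 2877; a·d/n = 227·1666/2877 = 131.4501; b·c/n = 802·182/2877 = 50.7348
Stratum 2 (Smokers): n = 6240; a·d/n = 2449·1373/6240 = 538.8585; b·c/n = 1179·1239/6240 = 234.0995
OR_MH = (131.4501 + 538.8585) / (50.7348 + 234.0995) = 670.3086 / 284.8343 = 2.35333

2.353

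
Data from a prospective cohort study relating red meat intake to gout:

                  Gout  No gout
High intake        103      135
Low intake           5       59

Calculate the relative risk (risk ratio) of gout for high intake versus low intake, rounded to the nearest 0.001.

5.539

Cells: a = 103, b = 135, c = 5, d = 59.
Risk in exposed = 103/238 = 0.43277; risk in unexposed = 5/64 = 0.07812.
RR = 0.43277 / 0.07812 = 5.53950
The risk among the exposed is 5.54 times that among the unexposed.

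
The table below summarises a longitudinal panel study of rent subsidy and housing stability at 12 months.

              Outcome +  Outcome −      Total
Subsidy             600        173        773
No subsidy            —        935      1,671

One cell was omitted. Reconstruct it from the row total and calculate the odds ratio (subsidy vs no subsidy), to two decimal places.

4.41

The missing cell is in the unexposed row: 1671 − 935 = 736.
So a = 600, b = 173, c = 736, d = 935.
OR = (a·d)/(b·c) = (600 × 935) / (173 × 736) = 561000 / 127328 = 4.40594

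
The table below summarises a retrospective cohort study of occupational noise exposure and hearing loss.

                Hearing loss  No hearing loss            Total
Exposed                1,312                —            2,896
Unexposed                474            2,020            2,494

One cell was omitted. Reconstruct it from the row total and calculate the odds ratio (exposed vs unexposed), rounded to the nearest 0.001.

The missing cell is in the exposed row: 2896 − 1312 = 1584.
So a = 1312, b = 1584, c = 474, d = 2020.
OR = (a·d)/(b·c) = (1312 × 2020) / (1584 × 474) = 2650240 / 750816 = 3.52981

3.530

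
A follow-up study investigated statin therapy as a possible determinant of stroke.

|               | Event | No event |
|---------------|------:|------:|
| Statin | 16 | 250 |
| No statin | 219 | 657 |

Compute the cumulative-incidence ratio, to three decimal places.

0.241

Cells: a = 16, b = 250, c = 219, d = 657.
Risk in exposed = 16/266 = 0.06015; risk in unexposed = 219/876 = 0.25000.
RR = 0.06015 / 0.25000 = 0.24060
The risk is 76% lower among the exposed than among the unexposed.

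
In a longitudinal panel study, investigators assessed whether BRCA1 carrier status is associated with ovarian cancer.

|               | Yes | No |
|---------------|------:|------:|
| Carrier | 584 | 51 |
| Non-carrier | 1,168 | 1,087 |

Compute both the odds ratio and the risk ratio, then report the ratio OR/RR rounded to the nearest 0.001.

6.002

Cells: a = 584, b = 51, c = 1168, d = 1087.
OR = (584·1087)/(51·1168) = 634808/59568 = 10.65686
Risk in exposed = 584/635 = 0.91969; risk in unexposed = 1168/2255 = 0.51796; RR = 1.77559
OR/RR = 10.65686 / 1.77559 = 6.00187
The outcome is not rare, so the OR lies further from 1 than the RR.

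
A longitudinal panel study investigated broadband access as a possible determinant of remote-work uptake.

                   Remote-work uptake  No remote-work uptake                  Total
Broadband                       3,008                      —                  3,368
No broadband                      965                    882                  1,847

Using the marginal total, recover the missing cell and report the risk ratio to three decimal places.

1.709

The missing cell is in the exposed row: 3368 − 3008 = 360.
So a = 3008, b = 360, c = 965, d = 882.
RR = [a/(a+b)] / [c/(c+d)] = (3008/3368) / (965/1847) = 0.89311/0.52247 = 1.70941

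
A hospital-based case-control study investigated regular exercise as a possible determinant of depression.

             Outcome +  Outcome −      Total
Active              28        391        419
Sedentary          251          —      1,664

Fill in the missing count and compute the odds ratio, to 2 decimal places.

The missing cell is in the unexposed row: 1664 − 251 = 1413.
So a = 28, b = 391, c = 251, d = 1413.
OR = (a·d)/(b·c) = (28 × 1413) / (391 × 251) = 39564 / 98141 = 0.40313

0.40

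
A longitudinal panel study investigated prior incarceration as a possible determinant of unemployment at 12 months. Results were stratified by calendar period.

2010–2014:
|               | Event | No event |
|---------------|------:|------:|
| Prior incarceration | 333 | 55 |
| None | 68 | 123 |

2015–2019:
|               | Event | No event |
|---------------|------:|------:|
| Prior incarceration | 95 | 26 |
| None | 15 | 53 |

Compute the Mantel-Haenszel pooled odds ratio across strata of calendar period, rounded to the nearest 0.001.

11.426

OR_MH = Σ(aᵢdᵢ/nᵢ) / Σ(bᵢcᵢ/nᵢ), where nᵢ is the stratum total.
Stratum 1 (2010–2014): n = 579; a·d/n = 333·123/579 = 70.7409; b·c/n = 55·68/579 = 6.4594
Stratum 2 (2015–2019): n = 189; a·d/n = 95·53/189 = 26.6402; b·c/n = 26·15/189 = 2.0635
OR_MH = (70.7409 + 26.6402) / (6.4594 + 2.0635) = 97.3811 / 8.5229 = 11.42582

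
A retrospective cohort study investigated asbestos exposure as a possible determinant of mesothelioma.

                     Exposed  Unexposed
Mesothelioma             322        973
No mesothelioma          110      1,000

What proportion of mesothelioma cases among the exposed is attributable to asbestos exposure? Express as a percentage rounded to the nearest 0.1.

33.8

Reading the table with exposure as columns: a = 322 (Exposed, case), b = 110 (Exposed, non-case), c = 973 (Unexposed, case), d = 1000.
Risk in exposed = 322/432 = 0.74537; risk in unexposed = 973/1973 = 0.49316.
RR = 0.74537/0.49316 = 1.51142
AR% = (RR − 1)/RR × 100 = (1.51142 − 1)/1.51142 × 100 = 33.8372%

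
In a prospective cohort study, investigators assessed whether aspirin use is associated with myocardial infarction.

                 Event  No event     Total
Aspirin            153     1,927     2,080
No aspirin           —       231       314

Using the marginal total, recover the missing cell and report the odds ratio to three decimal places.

The missing cell is in the unexposed row: 314 − 231 = 83.
So a = 153, b = 1927, c = 83, d = 231.
OR = (a·d)/(b·c) = (153 × 231) / (1927 × 83) = 35343 / 159941 = 0.22098

0.221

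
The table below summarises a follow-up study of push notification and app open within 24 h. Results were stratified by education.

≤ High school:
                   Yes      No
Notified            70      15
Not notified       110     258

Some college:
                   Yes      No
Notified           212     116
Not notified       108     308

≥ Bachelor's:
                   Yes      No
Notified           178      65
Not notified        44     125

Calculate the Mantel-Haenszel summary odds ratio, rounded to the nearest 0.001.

OR_MH = Σ(aᵢdᵢ/nᵢ) / Σ(bᵢcᵢ/nᵢ), where nᵢ is the stratum total.
Stratum 1 (≤ High school): n = 453; a·d/n = 70·258/453 = 39.8675; b·c/n = 15·110/453 = 3.6424
Stratum 2 (Some college): n = 744; a·d/n = 212·308/744 = 87.7634; b·c/n = 116·108/744 = 16.8387
Stratum 3 (≥ Bachelor's): n = 412; a·d/n = 178·125/412 = 54.0049; b·c/n = 65·44/412 = 6.9417
OR_MH = (39.8675 + 87.7634 + 54.0049) / (3.6424 + 16.8387 + 6.9417) = 181.6358 / 27.4228 = 6.62352

6.624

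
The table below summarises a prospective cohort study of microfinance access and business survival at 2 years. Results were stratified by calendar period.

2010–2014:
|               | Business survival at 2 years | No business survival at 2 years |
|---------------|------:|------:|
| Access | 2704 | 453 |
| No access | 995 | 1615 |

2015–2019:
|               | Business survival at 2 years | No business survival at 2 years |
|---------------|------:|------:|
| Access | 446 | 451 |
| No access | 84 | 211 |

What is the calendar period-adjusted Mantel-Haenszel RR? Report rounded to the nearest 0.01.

2.19

RR_MH = Σ(aᵢ·n₀ᵢ/nᵢ) / Σ(cᵢ·n₁ᵢ/nᵢ), with n₁ᵢ = aᵢ+bᵢ (exposed), n₀ᵢ = cᵢ+dᵢ (unexposed), nᵢ = n₁ᵢ+n₀ᵢ.
Stratum 1 (2010–2014): n₁ = 3157, n₀ = 2610, n = 5767; a·n₀/n = 2704·2610/5767 = 1223.7628; c·n₁/n = 995·3157/5767 = 544.6879
Stratum 2 (2015–2019): n₁ = 897, n₀ = 295, n = 1192; a·n₀/n = 446·295/1192 = 110.3775; c·n₁/n = 84·897/1192 = 63.2114
RR_MH = (1223.7628 + 110.3775) / (544.6879 + 63.2114) = 1334.1403 / 607.8993 = 2.19467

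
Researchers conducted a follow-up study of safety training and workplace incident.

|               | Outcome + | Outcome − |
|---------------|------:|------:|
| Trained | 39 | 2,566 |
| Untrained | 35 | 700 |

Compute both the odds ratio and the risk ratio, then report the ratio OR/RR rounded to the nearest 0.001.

Cells: a = 39, b = 2566, c = 35, d = 700.
OR = (39·700)/(2566·35) = 27300/89810 = 0.30398
Risk in exposed = 39/2605 = 0.01497; risk in unexposed = 35/735 = 0.04762; RR = 0.31440
OR/RR = 0.30398 / 0.31440 = 0.96686
The outcome is rare in both groups, so OR ≈ RR (ratio near 1).

0.967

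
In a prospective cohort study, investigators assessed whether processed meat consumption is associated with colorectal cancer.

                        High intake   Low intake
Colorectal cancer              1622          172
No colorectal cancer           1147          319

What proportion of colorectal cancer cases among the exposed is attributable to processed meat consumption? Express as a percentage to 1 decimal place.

40.2

Reading the table with exposure as columns: a = 1622 (High intake, case), b = 1147 (High intake, non-case), c = 172 (Low intake, case), d = 319.
Risk in exposed = 1622/2769 = 0.58577; risk in unexposed = 172/491 = 0.35031.
RR = 0.58577/0.35031 = 1.67217
AR% = (RR − 1)/RR × 100 = (1.67217 − 1)/1.67217 × 100 = 40.1975%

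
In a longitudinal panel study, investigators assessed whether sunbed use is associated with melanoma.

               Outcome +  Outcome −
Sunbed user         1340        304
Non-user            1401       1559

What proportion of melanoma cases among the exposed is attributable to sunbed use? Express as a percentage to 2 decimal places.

Cells: a = 1340, b = 304, c = 1401, d = 1559.
Risk in exposed = 1340/1644 = 0.81509; risk in unexposed = 1401/2960 = 0.47331.
RR = 0.81509/0.47331 = 1.72209
AR% = (RR − 1)/RR × 100 = (1.72209 − 1)/1.72209 × 100 = 41.9311%

41.93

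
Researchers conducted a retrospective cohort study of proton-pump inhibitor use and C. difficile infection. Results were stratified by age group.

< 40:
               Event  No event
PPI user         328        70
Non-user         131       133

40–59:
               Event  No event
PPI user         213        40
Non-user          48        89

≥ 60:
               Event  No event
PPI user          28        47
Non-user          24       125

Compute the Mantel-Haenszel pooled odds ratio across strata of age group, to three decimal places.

5.465

OR_MH = Σ(aᵢdᵢ/nᵢ) / Σ(bᵢcᵢ/nᵢ), where nᵢ is the stratum total.
Stratum 1 (< 40): n = 662; a·d/n = 328·133/662 = 65.8973; b·c/n = 70·131/662 = 13.8520
Stratum 2 (40–59): n = 390; a·d/n = 213·89/390 = 48.6077; b·c/n = 40·48/390 = 4.9231
Stratum 3 (≥ 60): n = 224; a·d/n = 28·125/224 = 15.6250; b·c/n = 47·24/224 = 5.0357
OR_MH = (65.8973 + 48.6077 + 15.6250) / (13.8520 + 4.9231 + 5.0357) = 130.1300 / 23.8108 = 5.46518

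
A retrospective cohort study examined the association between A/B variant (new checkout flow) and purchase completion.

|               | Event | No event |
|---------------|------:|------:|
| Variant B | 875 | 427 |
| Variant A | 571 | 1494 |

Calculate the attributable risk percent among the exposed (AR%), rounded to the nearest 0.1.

Cells: a = 875, b = 427, c = 571, d = 1494.
Risk in exposed = 875/1302 = 0.67204; risk in unexposed = 571/2065 = 0.27651.
RR = 0.67204/0.27651 = 2.43042
AR% = (RR − 1)/RR × 100 = (2.43042 − 1)/2.43042 × 100 = 58.8548%

58.9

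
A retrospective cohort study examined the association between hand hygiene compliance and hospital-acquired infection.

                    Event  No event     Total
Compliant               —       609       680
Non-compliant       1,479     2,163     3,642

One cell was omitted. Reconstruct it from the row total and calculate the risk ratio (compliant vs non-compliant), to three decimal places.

The missing cell is in the exposed row: 680 − 609 = 71.
So a = 71, b = 609, c = 1479, d = 2163.
RR = [a/(a+b)] / [c/(c+d)] = (71/680) / (1479/3642) = 0.10441/0.40610 = 0.25711

0.257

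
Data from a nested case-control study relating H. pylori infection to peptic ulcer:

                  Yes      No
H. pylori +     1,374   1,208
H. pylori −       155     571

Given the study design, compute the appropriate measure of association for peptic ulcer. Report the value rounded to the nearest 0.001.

4.190

Cells: a = 1374, b = 1208, c = 155, d = 571.
This is a nested case-control study: participants were sampled on outcome status, so risks in the source population cannot be estimated directly — relative risk is not valid here. The odds ratio is the appropriate measure.
OR = (a·d)/(b·c) = (1374 × 571) / (1208 × 155) = 784554 / 187240 = 4.19010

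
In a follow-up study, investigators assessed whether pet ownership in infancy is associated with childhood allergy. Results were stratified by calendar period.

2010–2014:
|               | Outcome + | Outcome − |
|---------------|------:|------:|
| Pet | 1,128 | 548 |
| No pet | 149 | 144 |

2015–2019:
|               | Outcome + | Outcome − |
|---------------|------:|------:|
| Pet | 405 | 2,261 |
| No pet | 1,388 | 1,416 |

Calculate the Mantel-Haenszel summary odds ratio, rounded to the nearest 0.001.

OR_MH = Σ(aᵢdᵢ/nᵢ) / Σ(bᵢcᵢ/nᵢ), where nᵢ is the stratum total.
Stratum 1 (2010–2014): n = 1969; a·d/n = 1128·144/1969 = 82.4947; b·c/n = 548·149/1969 = 41.4688
Stratum 2 (2015–2019): n = 5470; a·d/n = 405·1416/5470 = 104.8410; b·c/n = 2261·1388/5470 = 573.7236
OR_MH = (82.4947 + 104.8410) / (41.4688 + 573.7236) = 187.3356 / 615.1923 = 0.30452

0.305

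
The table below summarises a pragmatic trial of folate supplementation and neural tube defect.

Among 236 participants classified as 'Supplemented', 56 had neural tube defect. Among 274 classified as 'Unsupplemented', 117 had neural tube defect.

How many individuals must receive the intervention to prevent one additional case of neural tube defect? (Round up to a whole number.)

6

Risk in treated group = 56/236 = 0.23729; risk in control = 117/274 = 0.42701.
Absolute risk reduction = 0.42701 − 0.23729 = 0.18972
NNT = 1 / ARR = 1 / 0.18972 = 5.271 → round up → 6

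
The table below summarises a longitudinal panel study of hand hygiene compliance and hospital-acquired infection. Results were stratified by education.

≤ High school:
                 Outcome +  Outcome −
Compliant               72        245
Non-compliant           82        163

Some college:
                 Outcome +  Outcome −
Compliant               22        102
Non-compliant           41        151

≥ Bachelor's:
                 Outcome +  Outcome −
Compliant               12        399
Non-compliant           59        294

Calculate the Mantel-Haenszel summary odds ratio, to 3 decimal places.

0.451

OR_MH = Σ(aᵢdᵢ/nᵢ) / Σ(bᵢcᵢ/nᵢ), where nᵢ is the stratum total.
Stratum 1 (≤ High school): n = 562; a·d/n = 72·163/562 = 20.8826; b·c/n = 245·82/562 = 35.7473
Stratum 2 (Some college): n = 316; a·d/n = 22·151/316 = 10.5127; b·c/n = 102·41/316 = 13.2342
Stratum 3 (≥ Bachelor's): n = 764; a·d/n = 12·294/764 = 4.6178; b·c/n = 399·59/764 = 30.8128
OR_MH = (20.8826 + 10.5127 + 4.6178) / (35.7473 + 13.2342 + 30.8128) = 36.0130 / 79.7943 = 0.45132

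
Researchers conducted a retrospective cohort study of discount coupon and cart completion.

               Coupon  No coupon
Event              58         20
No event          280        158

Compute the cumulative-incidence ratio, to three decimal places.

1.527

Reading the table with exposure as columns: a = 58 (Coupon, case), b = 280 (Coupon, non-case), c = 20 (No coupon, case), d = 158.
Risk in exposed = 58/338 = 0.17160; risk in unexposed = 20/178 = 0.11236.
RR = 0.17160 / 0.11236 = 1.52722
The risk among the exposed is 1.53 times that among the unexposed.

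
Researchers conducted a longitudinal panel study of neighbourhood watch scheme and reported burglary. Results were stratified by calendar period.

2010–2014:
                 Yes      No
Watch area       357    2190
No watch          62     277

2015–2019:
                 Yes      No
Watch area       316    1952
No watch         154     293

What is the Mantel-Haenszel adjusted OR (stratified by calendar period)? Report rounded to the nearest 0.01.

OR_MH = Σ(aᵢdᵢ/nᵢ) / Σ(bᵢcᵢ/nᵢ), where nᵢ is the stratum total.
Stratum 1 (2010–2014): n = 2886; a·d/n = 357·277/2886 = 34.2651; b·c/n = 2190·62/2886 = 47.0478
Stratum 2 (2015–2019): n = 2715; a·d/n = 316·293/2715 = 34.1024; b·c/n = 1952·154/2715 = 110.7212
OR_MH = (34.2651 + 34.1024) / (47.0478 + 110.7212) = 68.3675 / 157.7690 = 0.43334

0.43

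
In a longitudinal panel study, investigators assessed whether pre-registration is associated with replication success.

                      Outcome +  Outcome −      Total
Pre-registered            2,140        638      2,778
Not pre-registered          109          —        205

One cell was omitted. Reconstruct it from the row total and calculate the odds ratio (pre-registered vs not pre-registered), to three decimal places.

The missing cell is in the unexposed row: 205 − 109 = 96.
So a = 2140, b = 638, c = 109, d = 96.
OR = (a·d)/(b·c) = (2140 × 96) / (638 × 109) = 205440 / 69542 = 2.95419

2.954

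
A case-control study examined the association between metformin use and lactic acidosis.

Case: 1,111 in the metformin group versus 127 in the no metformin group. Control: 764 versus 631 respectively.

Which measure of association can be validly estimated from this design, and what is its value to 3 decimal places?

From the description: a = 1111, b = 764, c = 127, d = 631.
This is a case-control study: participants were sampled on outcome status, so risks in the source population cannot be estimated directly — relative risk is not valid here. The odds ratio is the appropriate measure.
OR = (a·d)/(b·c) = (1111 × 631) / (764 × 127) = 701041 / 97028 = 7.22514

7.225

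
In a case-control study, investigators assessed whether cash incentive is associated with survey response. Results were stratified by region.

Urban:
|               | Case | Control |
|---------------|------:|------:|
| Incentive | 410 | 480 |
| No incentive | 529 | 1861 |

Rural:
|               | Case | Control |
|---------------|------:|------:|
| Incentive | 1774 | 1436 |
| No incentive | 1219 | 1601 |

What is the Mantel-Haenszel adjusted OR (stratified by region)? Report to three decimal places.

OR_MH = Σ(aᵢdᵢ/nᵢ) / Σ(bᵢcᵢ/nᵢ), where nᵢ is the stratum total.
Stratum 1 (Urban): n = 3280; a·d/n = 410·1861/3280 = 232.6250; b·c/n = 480·529/3280 = 77.4146
Stratum 2 (Rural): n = 6030; a·d/n = 1774·1601/6030 = 471.0073; b·c/n = 1436·1219/6030 = 290.2959
OR_MH = (232.6250 + 471.0073) / (77.4146 + 290.2959) = 703.6323 / 367.7105 = 1.91355

1.914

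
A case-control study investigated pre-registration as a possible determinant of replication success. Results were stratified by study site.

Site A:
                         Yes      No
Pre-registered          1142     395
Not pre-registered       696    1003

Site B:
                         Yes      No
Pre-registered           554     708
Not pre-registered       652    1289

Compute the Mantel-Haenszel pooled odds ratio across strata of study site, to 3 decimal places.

2.518

OR_MH = Σ(aᵢdᵢ/nᵢ) / Σ(bᵢcᵢ/nᵢ), where nᵢ is the stratum total.
Stratum 1 (Site A): n = 3236; a·d/n = 1142·1003/3236 = 353.9635; b·c/n = 395·696/3236 = 84.9567
Stratum 2 (Site B): n = 3203; a·d/n = 554·1289/3203 = 222.9491; b·c/n = 708·652/3203 = 144.1199
OR_MH = (353.9635 + 222.9491) / (84.9567 + 144.1199) = 576.9126 / 229.0766 = 2.51843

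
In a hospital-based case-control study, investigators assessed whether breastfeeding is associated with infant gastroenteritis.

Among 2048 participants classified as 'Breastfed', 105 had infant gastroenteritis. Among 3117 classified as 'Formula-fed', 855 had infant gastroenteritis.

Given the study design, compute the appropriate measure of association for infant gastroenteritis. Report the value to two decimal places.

From the description: a = 105, b = 1943, c = 855, d = 2262.
This is a hospital-based case-control study: participants were sampled on outcome status, so risks in the source population cannot be estimated directly — relative risk is not valid here. The odds ratio is the appropriate measure.
OR = (a·d)/(b·c) = (105 × 2262) / (1943 × 855) = 237510 / 1661265 = 0.14297

0.14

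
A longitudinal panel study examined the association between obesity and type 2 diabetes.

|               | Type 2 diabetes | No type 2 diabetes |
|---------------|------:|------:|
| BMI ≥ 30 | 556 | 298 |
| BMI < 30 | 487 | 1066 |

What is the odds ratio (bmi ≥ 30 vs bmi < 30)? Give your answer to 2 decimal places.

4.08

Cells: a = 556, b = 298, c = 487, d = 1066.
OR = (a·d)/(b·c) = (556 × 1066) / (298 × 487) = 592696 / 145126 = 4.08401
The odds of type 2 diabetes are about 4.08 times as high in the bmi ≥ 30 group.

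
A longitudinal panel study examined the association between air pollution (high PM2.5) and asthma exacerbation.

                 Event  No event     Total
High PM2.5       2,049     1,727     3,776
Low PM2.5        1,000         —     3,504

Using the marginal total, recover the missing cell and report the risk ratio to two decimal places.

The missing cell is in the unexposed row: 3504 − 1000 = 2504.
So a = 2049, b = 1727, c = 1000, d = 2504.
RR = [a/(a+b)] / [c/(c+d)] = (2049/3776) / (1000/3504) = 0.54264/0.28539 = 1.90140

1.90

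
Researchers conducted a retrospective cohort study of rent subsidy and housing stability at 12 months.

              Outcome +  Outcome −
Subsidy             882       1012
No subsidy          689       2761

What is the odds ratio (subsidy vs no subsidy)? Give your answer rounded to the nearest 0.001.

Cells: a = 882, b = 1012, c = 689, d = 2761.
OR = (a·d)/(b·c) = (882 × 2761) / (1012 × 689) = 2435202 / 697268 = 3.49249
The odds of housing stability at 12 months are about 3.49 times as high in the subsidy group.

3.492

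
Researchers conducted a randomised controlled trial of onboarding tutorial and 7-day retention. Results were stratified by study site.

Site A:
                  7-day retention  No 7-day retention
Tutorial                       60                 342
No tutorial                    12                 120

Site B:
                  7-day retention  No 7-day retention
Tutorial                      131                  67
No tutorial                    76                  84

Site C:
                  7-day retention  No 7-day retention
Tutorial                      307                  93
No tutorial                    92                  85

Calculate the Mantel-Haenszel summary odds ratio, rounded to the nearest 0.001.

2.435

OR_MH = Σ(aᵢdᵢ/nᵢ) / Σ(bᵢcᵢ/nᵢ), where nᵢ is the stratum total.
Stratum 1 (Site A): n = 534; a·d/n = 60·120/534 = 13.4831; b·c/n = 342·12/534 = 7.6854
Stratum 2 (Site B): n = 358; a·d/n = 131·84/358 = 30.7374; b·c/n = 67·76/358 = 14.2235
Stratum 3 (Site C): n = 577; a·d/n = 307·85/577 = 45.2253; b·c/n = 93·92/577 = 14.8284
OR_MH = (13.4831 + 30.7374 + 45.2253) / (7.6854 + 14.2235 + 14.8284) = 89.4459 / 36.7373 = 2.43474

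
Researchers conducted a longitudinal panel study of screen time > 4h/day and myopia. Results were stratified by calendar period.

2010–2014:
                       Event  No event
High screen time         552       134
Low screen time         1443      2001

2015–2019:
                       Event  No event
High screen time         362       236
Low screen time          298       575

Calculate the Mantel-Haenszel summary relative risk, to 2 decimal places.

1.87

RR_MH = Σ(aᵢ·n₀ᵢ/nᵢ) / Σ(cᵢ·n₁ᵢ/nᵢ), with n₁ᵢ = aᵢ+bᵢ (exposed), n₀ᵢ = cᵢ+dᵢ (unexposed), nᵢ = n₁ᵢ+n₀ᵢ.
Stratum 1 (2010–2014): n₁ = 686, n₀ = 3444, n = 4130; a·n₀/n = 552·3444/4130 = 460.3119; c·n₁/n = 1443·686/4130 = 239.6847
Stratum 2 (2015–2019): n₁ = 598, n₀ = 873, n = 1471; a·n₀/n = 362·873/1471 = 214.8375; c·n₁/n = 298·598/1471 = 121.1448
RR_MH = (460.3119 + 214.8375) / (239.6847 + 121.1448) = 675.1494 / 360.8295 = 1.87110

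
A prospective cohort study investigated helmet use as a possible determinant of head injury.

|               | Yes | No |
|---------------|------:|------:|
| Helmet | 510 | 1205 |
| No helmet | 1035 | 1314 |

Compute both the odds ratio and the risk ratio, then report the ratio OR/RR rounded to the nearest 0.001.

0.796

Cells: a = 510, b = 1205, c = 1035, d = 1314.
OR = (510·1314)/(1205·1035) = 670140/1247175 = 0.53733
Risk in exposed = 510/1715 = 0.29738; risk in unexposed = 1035/2349 = 0.44061; RR = 0.67491
OR/RR = 0.53733 / 0.67491 = 0.79614
The outcome is not rare, so the OR lies further from 1 than the RR.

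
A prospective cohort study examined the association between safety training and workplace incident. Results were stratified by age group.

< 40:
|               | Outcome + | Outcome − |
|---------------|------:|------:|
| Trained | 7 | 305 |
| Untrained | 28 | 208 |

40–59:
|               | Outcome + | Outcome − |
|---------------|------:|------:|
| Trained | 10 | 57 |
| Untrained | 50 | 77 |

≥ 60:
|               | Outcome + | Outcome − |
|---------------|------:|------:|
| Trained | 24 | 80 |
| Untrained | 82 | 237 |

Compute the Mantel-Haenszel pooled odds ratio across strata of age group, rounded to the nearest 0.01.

0.44

OR_MH = Σ(aᵢdᵢ/nᵢ) / Σ(bᵢcᵢ/nᵢ), where nᵢ is the stratum total.
Stratum 1 (< 40): n = 548; a·d/n = 7·208/548 = 2.6569; b·c/n = 305·28/548 = 15.5839
Stratum 2 (40–59): n = 194; a·d/n = 10·77/194 = 3.9691; b·c/n = 57·50/194 = 14.6907
Stratum 3 (≥ 60): n = 423; a·d/n = 24·237/423 = 13.4468; b·c/n = 80·82/423 = 15.5083
OR_MH = (2.6569 + 3.9691 + 13.4468) / (15.5839 + 14.6907 + 15.5083) = 20.0728 / 45.7829 = 0.43843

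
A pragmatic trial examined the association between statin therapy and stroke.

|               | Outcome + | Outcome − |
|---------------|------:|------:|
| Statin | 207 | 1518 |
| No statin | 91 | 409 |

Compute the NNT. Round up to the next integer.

Risk in treated group = 207/1725 = 0.12000; risk in control = 91/500 = 0.18200.
Absolute risk reduction = 0.18200 − 0.12000 = 0.06200
NNT = 1 / ARR = 1 / 0.06200 = 16.129 → round up → 17

17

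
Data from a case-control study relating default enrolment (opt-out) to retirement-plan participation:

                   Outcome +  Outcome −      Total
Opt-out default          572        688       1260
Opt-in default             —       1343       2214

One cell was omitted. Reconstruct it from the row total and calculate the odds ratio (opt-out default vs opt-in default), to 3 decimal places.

The missing cell is in the unexposed row: 2214 − 1343 = 871.
So a = 572, b = 688, c = 871, d = 1343.
OR = (a·d)/(b·c) = (572 × 1343) / (688 × 871) = 768196 / 599248 = 1.28193

1.282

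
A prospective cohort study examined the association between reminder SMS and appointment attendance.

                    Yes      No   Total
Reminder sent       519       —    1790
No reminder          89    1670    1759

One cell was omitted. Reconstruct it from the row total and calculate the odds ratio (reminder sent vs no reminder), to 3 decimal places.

The missing cell is in the exposed row: 1790 − 519 = 1271.
So a = 519, b = 1271, c = 89, d = 1670.
OR = (a·d)/(b·c) = (519 × 1670) / (1271 × 89) = 866730 / 113119 = 7.66211

7.662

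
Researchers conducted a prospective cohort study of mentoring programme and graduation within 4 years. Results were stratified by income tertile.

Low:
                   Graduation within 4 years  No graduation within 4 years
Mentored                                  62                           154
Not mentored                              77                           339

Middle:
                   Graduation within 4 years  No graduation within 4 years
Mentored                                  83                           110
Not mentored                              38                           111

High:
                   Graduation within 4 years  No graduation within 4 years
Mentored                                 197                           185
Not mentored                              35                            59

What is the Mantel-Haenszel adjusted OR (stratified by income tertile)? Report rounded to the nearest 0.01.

1.90

OR_MH = Σ(aᵢdᵢ/nᵢ) / Σ(bᵢcᵢ/nᵢ), where nᵢ is the stratum total.
Stratum 1 (Low): n = 632; a·d/n = 62·339/632 = 33.2563; b·c/n = 154·77/632 = 18.7627
Stratum 2 (Middle): n = 342; a·d/n = 83·111/342 = 26.9386; b·c/n = 110·38/342 = 12.2222
Stratum 3 (High): n = 476; a·d/n = 197·59/476 = 24.4181; b·c/n = 185·35/476 = 13.6029
OR_MH = (33.2563 + 26.9386 + 24.4181) / (18.7627 + 12.2222 + 13.6029) = 84.6130 / 44.5878 = 1.89767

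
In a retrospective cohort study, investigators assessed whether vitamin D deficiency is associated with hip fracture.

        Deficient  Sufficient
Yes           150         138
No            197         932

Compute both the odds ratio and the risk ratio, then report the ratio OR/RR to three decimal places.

Reading the table with exposure as columns: a = 150 (Deficient, case), b = 197 (Deficient, non-case), c = 138 (Sufficient, case), d = 932.
OR = (150·932)/(197·138) = 139800/27186 = 5.14235
Risk in exposed = 150/347 = 0.43228; risk in unexposed = 138/1070 = 0.12897; RR = 3.35171
OR/RR = 5.14235 / 3.35171 = 1.53425
The outcome is not rare, so the OR lies further from 1 than the RR.

1.534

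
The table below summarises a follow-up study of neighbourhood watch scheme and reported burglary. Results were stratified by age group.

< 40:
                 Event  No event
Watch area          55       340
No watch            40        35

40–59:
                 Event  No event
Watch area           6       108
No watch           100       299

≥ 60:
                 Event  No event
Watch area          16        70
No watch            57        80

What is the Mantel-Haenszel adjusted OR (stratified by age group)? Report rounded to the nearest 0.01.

OR_MH = Σ(aᵢdᵢ/nᵢ) / Σ(bᵢcᵢ/nᵢ), where nᵢ is the stratum total.
Stratum 1 (< 40): n = 470; a·d/n = 55·35/470 = 4.0957; b·c/n = 340·40/470 = 28.9362
Stratum 2 (40–59): n = 513; a·d/n = 6·299/513 = 3.4971; b·c/n = 108·100/513 = 21.0526
Stratum 3 (≥ 60): n = 223; a·d/n = 16·80/223 = 5.7399; b·c/n = 70·57/223 = 17.8924
OR_MH = (4.0957 + 3.4971 + 5.7399) / (28.9362 + 21.0526 + 17.8924) = 13.3327 / 67.8812 = 0.19641

0.20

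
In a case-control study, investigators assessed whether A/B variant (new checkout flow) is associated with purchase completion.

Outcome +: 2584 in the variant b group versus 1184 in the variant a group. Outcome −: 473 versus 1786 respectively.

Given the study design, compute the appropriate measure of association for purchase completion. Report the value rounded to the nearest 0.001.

From the description: a = 2584, b = 473, c = 1184, d = 1786.
This is a case-control study: participants were sampled on outcome status, so risks in the source population cannot be estimated directly — relative risk is not valid here. The odds ratio is the appropriate measure.
OR = (a·d)/(b·c) = (2584 × 1786) / (473 × 1184) = 4615024 / 560032 = 8.24064

8.241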